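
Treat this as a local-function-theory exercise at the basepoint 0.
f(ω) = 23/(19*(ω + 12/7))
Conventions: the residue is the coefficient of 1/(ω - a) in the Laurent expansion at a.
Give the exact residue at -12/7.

At the order-1 pole -12/7 set g(ω) = (ω - (-12/7))*f(ω) = 23/19.
Simple pole: residue = g(a) at a = -12/7, which is 23/19.

The residue is 23/19.


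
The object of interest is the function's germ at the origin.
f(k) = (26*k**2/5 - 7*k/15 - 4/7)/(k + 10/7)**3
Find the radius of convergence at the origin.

The radius of convergence is 10/7.

Denominator factor (k + 10/7)^3: pole of order 3 at -10/7, modulus 10/7.
The radius of convergence is the smallest modulus among the singular points: 10/7.


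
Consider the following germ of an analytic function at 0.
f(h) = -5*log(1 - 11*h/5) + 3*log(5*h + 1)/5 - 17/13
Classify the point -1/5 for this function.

The term (3/5)*log(1 - h/(-1/5)) has argument 1 - -1/5/(-1/5) = 0 at -1/5: a logarithmic (infinitely-sheeted) branch point; the remaining terms are analytic or single-valued there.

The point is a logarithmic branch point.


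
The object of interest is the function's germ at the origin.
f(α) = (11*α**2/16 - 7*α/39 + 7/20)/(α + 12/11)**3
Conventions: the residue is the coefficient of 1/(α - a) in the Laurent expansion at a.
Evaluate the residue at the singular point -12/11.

The residue is 11/16.

At the order-3 pole -12/11 set g(α) = (α - (-12/11))^3*f(α) = 11*α**2/16 - 7*α/39 + 7/20.
Order-3 pole: residue = g''(a)/2; g''(-12/11) = 11/8, so the residue is 11/16.


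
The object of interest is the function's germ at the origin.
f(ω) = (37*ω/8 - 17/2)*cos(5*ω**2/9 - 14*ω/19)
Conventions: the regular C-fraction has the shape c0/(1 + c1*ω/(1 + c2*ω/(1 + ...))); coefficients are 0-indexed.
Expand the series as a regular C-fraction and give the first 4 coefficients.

Taylor coefficients (expand at 0): a_0 = -17/2, a_1 = 37/8, a_2 = 833/361, a_3 = -61537/12996.
c0 = a_0 = -17/2. Peel one level at a time: if S = 1 + c*ω/S' with S'(0) = 1, then c is the ω-coefficient of S and S' = c*ω/(S - 1).
S_1 = c0/f = 1 + (37/68)*ω + (947361/1669264)*ω^2 + ...; c1 = 37/68.
S_2 = c1*ω/(S_1 - 1) = 1 + (-947361/908276)*ω + (2043579482/1605685041)*ω^2 + ...; c2 = -947361/908276.
S_3 = c2*ω/(S_2 - 1) = 1 + (138963404776/113885107893)*ω + ...; c3 = 138963404776/113885107893.

The regular C-fraction coefficients are [-17/2, 37/68, -947361/908276, 138963404776/113885107893].


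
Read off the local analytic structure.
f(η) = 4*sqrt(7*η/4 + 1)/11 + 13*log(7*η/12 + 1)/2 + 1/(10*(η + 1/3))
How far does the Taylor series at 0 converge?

The radius of convergence is 1/3.

Denominator factor (η + 1/3): pole of order 1 at -1/3, modulus 1/3.
Branch term (13/2)*log(1 - η/(-12/7)): its argument vanishes at η = -12/7, a logarithmic branch point, modulus 12/7.
Branch term (4/11)*sqrt(1 - η/(-4/7)): its argument vanishes at η = -4/7, a square-root branch point, modulus 4/7.
The radius of convergence is the smallest modulus among the singular points: 1/3.


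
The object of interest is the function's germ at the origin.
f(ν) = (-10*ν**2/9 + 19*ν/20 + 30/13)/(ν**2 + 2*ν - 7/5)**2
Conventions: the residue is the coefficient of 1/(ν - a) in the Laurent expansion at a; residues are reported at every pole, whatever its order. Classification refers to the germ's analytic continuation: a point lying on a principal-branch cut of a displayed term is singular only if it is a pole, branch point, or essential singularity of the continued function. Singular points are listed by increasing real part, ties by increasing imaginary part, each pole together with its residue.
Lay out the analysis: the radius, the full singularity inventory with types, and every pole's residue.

Denominator factor (ν**2 + 2*ν - 7/5)^2: discriminant 48/5, real irrational roots -1 + (2/5)*sqrt(15) and -1 - (2/5)*sqrt(15); poles of order 2, moduli -1 + (2/5)*sqrt(15) and 1 + (2/5)*sqrt(15).
The radius of convergence is the smallest modulus among the singular points: -1 + (2/5)*sqrt(15).
The factor ν**2 + 2*ν - 7/5 splits as (ν - a)(ν - a') with a = -1 - (2/5)*sqrt(15), a' = -1 + (2/5)*sqrt(15). At the order-2 pole a set g(ν) = (ν - a)^2*f(ν) = [-10*ν**2/9 + 19*ν/20 + 30/13] / (ν - a')^2.
Order-2 pole: residue = g'(a); g'(-1 - (2/5)*sqrt(15)) = (6817/134784)*sqrt(15), so the residue is (6817/134784)*sqrt(15).
The factor ν**2 + 2*ν - 7/5 splits as (ν - a)(ν - a') with a = -1 + (2/5)*sqrt(15), a' = -1 - (2/5)*sqrt(15). At the order-2 pole a set g(ν) = (ν - a)^2*f(ν) = [-10*ν**2/9 + 19*ν/20 + 30/13] / (ν - a')^2.
Order-2 pole: residue = g'(a); g'(-1 + (2/5)*sqrt(15)) = -(6817/134784)*sqrt(15), so the residue is -(6817/134784)*sqrt(15).
List the singular points by increasing real part (a conjugate pair: the negative imaginary part first).

Radius of convergence at 0: -1 + (2/5)*sqrt(15).
At -1 - (2/5)*sqrt(15): a pole of order 2; residue (6817/134784)*sqrt(15).
At -1 + (2/5)*sqrt(15): a pole of order 2; residue -(6817/134784)*sqrt(15).


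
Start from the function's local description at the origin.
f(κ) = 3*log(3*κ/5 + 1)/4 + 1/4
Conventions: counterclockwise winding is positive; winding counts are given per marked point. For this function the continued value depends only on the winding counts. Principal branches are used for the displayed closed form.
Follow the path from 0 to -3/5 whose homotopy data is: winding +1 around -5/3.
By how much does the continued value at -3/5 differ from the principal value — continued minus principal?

Continued minus principal equals (3/2)*pi*i.

The rational part is single-valued and drops out of the difference; each branch term changes only by its own monodromy.
(3/4)*log(1 - κ/(-5/3)): each positive loop around -5/3 adds 2*pi*i to the log, so winding +1 contributes (3/4)*(1)*2*pi*i = (3/2)*pi*i.
Summing the contributions at κ = -3/5 gives (3/2)*pi*i.


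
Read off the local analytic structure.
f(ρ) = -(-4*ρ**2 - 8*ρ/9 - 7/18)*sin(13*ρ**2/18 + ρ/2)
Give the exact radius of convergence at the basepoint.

The factor -sin(13*ρ**2/18 + ρ/2) is entire and contributes no finite singular point.
The polynomial part has no poles.
No finite singular points: the Taylor series at 0 converges everywhere.

The radius of convergence is infinite.


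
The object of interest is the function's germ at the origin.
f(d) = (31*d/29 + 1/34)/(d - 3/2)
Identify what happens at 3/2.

The denominator factor d - 3/2 vanishes at 3/2 and appears to the power 1; the numerator there equals 805/493, nonzero, and no other factor vanishes.
Hence a pole whose order is the multiplicity, 1.

The point is a pole of order 1.


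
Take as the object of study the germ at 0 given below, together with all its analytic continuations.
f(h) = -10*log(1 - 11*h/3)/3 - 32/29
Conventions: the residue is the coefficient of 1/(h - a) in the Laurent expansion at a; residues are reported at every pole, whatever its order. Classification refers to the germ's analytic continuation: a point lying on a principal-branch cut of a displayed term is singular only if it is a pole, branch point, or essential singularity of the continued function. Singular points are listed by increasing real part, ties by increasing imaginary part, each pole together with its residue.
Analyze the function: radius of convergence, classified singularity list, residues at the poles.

Branch term (-10/3)*log(1 - h/(3/11)): its argument vanishes at h = 3/11, a logarithmic branch point, modulus 3/11.
The radius of convergence is the smallest modulus among the singular points: 3/11.

Radius of convergence at 0: 3/11.
At 3/11: a logarithmic branch point.


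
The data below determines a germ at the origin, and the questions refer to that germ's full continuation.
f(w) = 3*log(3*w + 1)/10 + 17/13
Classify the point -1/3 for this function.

The term (3/10)*log(1 - w/(-1/3)) has argument 1 - -1/3/(-1/3) = 0 at -1/3: a logarithmic (infinitely-sheeted) branch point; the remaining terms are analytic or single-valued there.

The point is a logarithmic branch point.


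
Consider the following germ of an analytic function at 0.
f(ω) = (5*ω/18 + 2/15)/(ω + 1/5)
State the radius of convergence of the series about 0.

Denominator factor (ω + 1/5): pole of order 1 at -1/5, modulus 1/5.
The radius of convergence is the smallest modulus among the singular points: 1/5.

The radius of convergence is 1/5.


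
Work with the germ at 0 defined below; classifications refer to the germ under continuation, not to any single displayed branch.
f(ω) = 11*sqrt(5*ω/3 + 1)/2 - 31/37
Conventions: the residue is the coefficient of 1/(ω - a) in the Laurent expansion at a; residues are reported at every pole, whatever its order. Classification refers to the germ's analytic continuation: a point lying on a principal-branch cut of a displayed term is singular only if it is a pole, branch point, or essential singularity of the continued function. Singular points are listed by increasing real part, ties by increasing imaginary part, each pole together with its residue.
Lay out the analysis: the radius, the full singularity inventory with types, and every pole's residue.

Branch term (11/2)*sqrt(1 - ω/(-3/5)): its argument vanishes at ω = -3/5, a square-root branch point, modulus 3/5.
The radius of convergence is the smallest modulus among the singular points: 3/5.

Radius of convergence at 0: 3/5.
At -3/5: an algebraic (square-root) branch point.


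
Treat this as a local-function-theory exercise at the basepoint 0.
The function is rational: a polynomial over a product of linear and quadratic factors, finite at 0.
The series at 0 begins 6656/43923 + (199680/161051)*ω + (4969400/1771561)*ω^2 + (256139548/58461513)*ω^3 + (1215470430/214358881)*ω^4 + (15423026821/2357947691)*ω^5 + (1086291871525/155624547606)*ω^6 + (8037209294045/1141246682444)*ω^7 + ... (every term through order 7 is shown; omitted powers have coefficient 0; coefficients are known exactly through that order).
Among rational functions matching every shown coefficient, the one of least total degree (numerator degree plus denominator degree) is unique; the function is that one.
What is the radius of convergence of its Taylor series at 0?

The radius of convergence is 11/8.

No rational of total degree below 6 reproduces all 8 coefficients; solving the [2/4] Pade equations on them gives f(ω) = (-19*ω**2/32 + 13*ω/3 + 26/33)/((ω - 2)*(ω - 11/8)**3), whose expansion matches every shown term.
Denominator factor (ω - 2): pole of order 1 at 2, modulus 2.
Denominator factor (ω - 11/8)^3: pole of order 3 at 11/8, modulus 11/8.
The radius of convergence is the smallest modulus among the singular points: 11/8.


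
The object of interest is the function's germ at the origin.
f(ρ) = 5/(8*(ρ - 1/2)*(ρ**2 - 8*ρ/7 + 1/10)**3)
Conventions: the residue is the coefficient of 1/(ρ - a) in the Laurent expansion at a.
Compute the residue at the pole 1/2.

At the order-1 pole 1/2 set g(ρ) = (ρ - (1/2))*f(ρ) = 5/(8*(ρ**2 - 8*ρ/7 + 1/10)**3).
Simple pole: residue = g(a) at a = 1/2, which is -1715000/29791.

The residue is -1715000/29791.


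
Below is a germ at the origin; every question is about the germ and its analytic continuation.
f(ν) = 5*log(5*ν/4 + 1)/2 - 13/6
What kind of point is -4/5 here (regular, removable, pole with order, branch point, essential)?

The term (5/2)*log(1 - ν/(-4/5)) has argument 1 - -4/5/(-4/5) = 0 at -4/5: a logarithmic (infinitely-sheeted) branch point; the remaining terms are analytic or single-valued there.

The point is a logarithmic branch point.


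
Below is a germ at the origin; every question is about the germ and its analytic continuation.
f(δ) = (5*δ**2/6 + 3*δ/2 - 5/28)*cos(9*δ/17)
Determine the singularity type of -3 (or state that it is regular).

There is no denominator, hence no pole anywhere.
The factor cos(9*δ/17) is entire.
So the germ continues analytically to -3.

The point is a regular point.


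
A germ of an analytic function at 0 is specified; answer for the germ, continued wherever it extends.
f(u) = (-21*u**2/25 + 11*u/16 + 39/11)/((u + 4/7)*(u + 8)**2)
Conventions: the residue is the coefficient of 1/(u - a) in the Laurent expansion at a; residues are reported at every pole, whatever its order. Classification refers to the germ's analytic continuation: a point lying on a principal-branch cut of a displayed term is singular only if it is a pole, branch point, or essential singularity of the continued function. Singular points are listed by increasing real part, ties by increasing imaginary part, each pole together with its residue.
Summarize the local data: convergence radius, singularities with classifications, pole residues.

Radius of convergence at 0: 4/7.
At -8: a pole of order 2; residue -2653637/2974400.
At -4/7: a pole of order 1; residue 155141/2974400.

Denominator factor (u + 4/7): pole of order 1 at -4/7, modulus 4/7.
Denominator factor (u + 8)^2: pole of order 2 at -8, modulus 8.
The radius of convergence is the smallest modulus among the singular points: 4/7.
At the order-2 pole -8 set g(u) = (u - (-8))^2*f(u) = (-21*u**2/25 + 11*u/16 + 39/11)/(u + 4/7).
Order-2 pole: residue = g'(a); g'(-8) = -2653637/2974400, so the residue is -2653637/2974400.
At the order-1 pole -4/7 set g(u) = (u - (-4/7))*f(u) = (-21*u**2/25 + 11*u/16 + 39/11)/(u + 8)**2.
Simple pole: residue = g(a) at a = -4/7, which is 155141/2974400.
List the singular points by increasing real part (a conjugate pair: the negative imaginary part first).


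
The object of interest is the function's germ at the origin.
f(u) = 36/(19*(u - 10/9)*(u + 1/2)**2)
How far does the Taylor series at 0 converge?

Denominator factor (u + 1/2)^2: pole of order 2 at -1/2, modulus 1/2.
Denominator factor (u - 10/9): pole of order 1 at 10/9, modulus 10/9.
The radius of convergence is the smallest modulus among the singular points: 1/2.

The radius of convergence is 1/2.


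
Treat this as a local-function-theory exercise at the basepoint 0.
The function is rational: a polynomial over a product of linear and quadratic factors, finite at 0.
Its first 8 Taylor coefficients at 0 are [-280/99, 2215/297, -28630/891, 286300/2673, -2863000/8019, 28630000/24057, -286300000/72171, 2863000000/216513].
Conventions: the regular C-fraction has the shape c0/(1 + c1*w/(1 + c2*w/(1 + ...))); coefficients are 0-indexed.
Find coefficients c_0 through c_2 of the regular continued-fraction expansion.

The regular C-fraction coefficients are [-280/99, 443/168, 41469/24808].

Taylor coefficients (read off): a_0 = -280/99, a_1 = 2215/297, a_2 = -28630/891.
c0 = a_0 = -280/99. Peel one level at a time: if S = 1 + c*w/S' with S'(0) = 1, then c is the w-coefficient of S and S' = c*w/(S - 1).
S_1 = c0/f = 1 + (443/168)*w + (-13823/3136)*w^2 + ...; c1 = 443/168.
S_2 = c1*w/(S_1 - 1) = 1 + (41469/24808)*w + ...; c2 = 41469/24808.


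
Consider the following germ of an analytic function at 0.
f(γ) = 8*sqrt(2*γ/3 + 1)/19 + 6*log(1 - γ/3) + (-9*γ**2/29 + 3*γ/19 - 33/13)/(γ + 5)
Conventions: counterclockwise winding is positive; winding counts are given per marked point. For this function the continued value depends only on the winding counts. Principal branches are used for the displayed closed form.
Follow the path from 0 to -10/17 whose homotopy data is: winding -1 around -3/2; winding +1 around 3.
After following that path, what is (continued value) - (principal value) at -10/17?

The rational part is single-valued and drops out of the difference; each branch term changes only by its own monodromy.
(6)*log(1 - γ/(3)): each positive loop around 3 adds 2*pi*i to the log, so winding +1 contributes (6)*(1)*2*pi*i = (12)*pi*i.
(8/19)*sqrt(1 - γ/(-3/2)): winding -1 is odd, the square root flips sign, contributing -2*(8/19)*sqrt(1 - (-10/17)/(-3/2)) = -2*(8/19)*sqrt(31/51) = -(16/969)*sqrt(1581).
Summing the contributions at γ = -10/17 gives (-(16/969)*sqrt(1581)) + ((12)*pi)*i.

Continued minus principal equals (-(16/969)*sqrt(1581)) + ((12)*pi)*i.


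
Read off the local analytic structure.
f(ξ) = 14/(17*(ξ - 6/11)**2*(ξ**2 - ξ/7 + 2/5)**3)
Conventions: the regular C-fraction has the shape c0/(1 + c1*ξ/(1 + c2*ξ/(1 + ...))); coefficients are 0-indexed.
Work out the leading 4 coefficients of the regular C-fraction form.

Taylor coefficients (expand at 0): a_0 = 105875/2448, a_1 = 3009875/14688, a_2 = 64719875/205632, a_3 = 559277125/25909632.
c0 = a_0 = 105875/2448. Peel one level at a time: if S = 1 + c*ξ/S' with S'(0) = 1, then c is the ξ-coefficient of S and S' = c*ξ/(S - 1).
S_1 = c0/f = 1 + (-199/42)*ξ + (6691/441)*ξ^2 + ...; c1 = -199/42.
S_2 = c1*ξ/(S_1 - 1) = 1 + (13382/4179)*ξ + (78715073/34928082)*ξ^2 + ...; c2 = 13382/4179.
S_3 = c2*ξ/(S_2 - 1) = 1 + (-78715073/111846756)*ξ + ...; c3 = -78715073/111846756.

The regular C-fraction coefficients are [105875/2448, -199/42, 13382/4179, -78715073/111846756].


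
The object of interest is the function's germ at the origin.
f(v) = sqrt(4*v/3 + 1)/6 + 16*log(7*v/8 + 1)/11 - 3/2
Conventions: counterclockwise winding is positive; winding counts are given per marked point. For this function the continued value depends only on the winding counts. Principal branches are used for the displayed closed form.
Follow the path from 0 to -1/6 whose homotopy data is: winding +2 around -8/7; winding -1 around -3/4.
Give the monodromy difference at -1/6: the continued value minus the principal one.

The rational part is single-valued and drops out of the difference; each branch term changes only by its own monodromy.
(1/6)*sqrt(1 - v/(-3/4)): winding -1 is odd, the square root flips sign, contributing -2*(1/6)*sqrt(1 - (-1/6)/(-3/4)) = -2*(1/6)*sqrt(7/9) = -(1/9)*sqrt(7).
(16/11)*log(1 - v/(-8/7)): each positive loop around -8/7 adds 2*pi*i to the log, so winding +2 contributes (16/11)*(2)*2*pi*i = (64/11)*pi*i.
Summing the contributions at v = -1/6 gives (-(1/9)*sqrt(7)) + ((64/11)*pi)*i.

Continued minus principal equals (-(1/9)*sqrt(7)) + ((64/11)*pi)*i.


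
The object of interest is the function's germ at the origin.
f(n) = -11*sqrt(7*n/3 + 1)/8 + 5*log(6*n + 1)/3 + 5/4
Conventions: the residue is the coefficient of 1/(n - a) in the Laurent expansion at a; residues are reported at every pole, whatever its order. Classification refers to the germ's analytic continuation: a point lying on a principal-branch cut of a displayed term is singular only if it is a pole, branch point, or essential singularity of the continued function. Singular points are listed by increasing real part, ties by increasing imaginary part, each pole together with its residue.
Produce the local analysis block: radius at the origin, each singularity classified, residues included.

Radius of convergence at 0: 1/6.
At -3/7: an algebraic (square-root) branch point.
At -1/6: a logarithmic branch point.

Branch term (5/3)*log(1 - n/(-1/6)): its argument vanishes at n = -1/6, a logarithmic branch point, modulus 1/6.
Branch term (-11/8)*sqrt(1 - n/(-3/7)): its argument vanishes at n = -3/7, a square-root branch point, modulus 3/7.
The radius of convergence is the smallest modulus among the singular points: 1/6.
List the singular points by increasing real part (a conjugate pair: the negative imaginary part first).


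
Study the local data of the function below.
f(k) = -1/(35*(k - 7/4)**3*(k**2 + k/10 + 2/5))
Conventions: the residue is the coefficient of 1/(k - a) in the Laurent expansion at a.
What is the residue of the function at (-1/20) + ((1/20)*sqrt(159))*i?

The residue is (159104/57498399) - ((6656/48371669)*sqrt(159))*i.

The factor k**2 + k/10 + 2/5 splits as (k - a)(k - a') with a = (-1/20) + ((1/20)*sqrt(159))*i, a' = (-1/20) - ((1/20)*sqrt(159))*i. At the order-1 pole a set g(k) = (k - a)*f(k) = [-1/(35*(k - 7/4)**3)] / (k - a').
Simple pole: residue = g(a) at a = (-1/20) + ((1/20)*sqrt(159))*i, which is (159104/57498399) - ((6656/48371669)*sqrt(159))*i.


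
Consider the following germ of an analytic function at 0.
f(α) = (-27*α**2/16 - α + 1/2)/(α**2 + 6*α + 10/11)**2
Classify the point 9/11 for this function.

The point is a regular point.

Denominator factors: α**2 + 6*α + 10/11 = 785/121 at α = 9/11 — none vanishes.
So the germ continues analytically to 9/11.


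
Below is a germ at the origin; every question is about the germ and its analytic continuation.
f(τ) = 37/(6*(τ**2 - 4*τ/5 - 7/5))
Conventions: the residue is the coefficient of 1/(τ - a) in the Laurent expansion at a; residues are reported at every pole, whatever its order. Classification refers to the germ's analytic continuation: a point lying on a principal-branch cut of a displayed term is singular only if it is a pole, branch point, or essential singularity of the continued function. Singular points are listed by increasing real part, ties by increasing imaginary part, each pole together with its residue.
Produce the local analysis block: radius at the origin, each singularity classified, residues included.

Radius of convergence at 0: -2/5 + (1/5)*sqrt(39).
At 2/5 - (1/5)*sqrt(39): a pole of order 1; residue -(185/468)*sqrt(39).
At 2/5 + (1/5)*sqrt(39): a pole of order 1; residue (185/468)*sqrt(39).

Denominator factor (τ**2 - 4*τ/5 - 7/5): discriminant 156/25, real irrational roots 2/5 + (1/5)*sqrt(39) and 2/5 - (1/5)*sqrt(39); poles of order 1, moduli 2/5 + (1/5)*sqrt(39) and -2/5 + (1/5)*sqrt(39).
The radius of convergence is the smallest modulus among the singular points: -2/5 + (1/5)*sqrt(39).
The factor τ**2 - 4*τ/5 - 7/5 splits as (τ - a)(τ - a') with a = 2/5 - (1/5)*sqrt(39), a' = 2/5 + (1/5)*sqrt(39). At the order-1 pole a set g(τ) = (τ - a)*f(τ) = [37/6] / (τ - a').
Simple pole: residue = g(a) at a = 2/5 - (1/5)*sqrt(39), which is -(185/468)*sqrt(39).
The factor τ**2 - 4*τ/5 - 7/5 splits as (τ - a)(τ - a') with a = 2/5 + (1/5)*sqrt(39), a' = 2/5 - (1/5)*sqrt(39). At the order-1 pole a set g(τ) = (τ - a)*f(τ) = [37/6] / (τ - a').
Simple pole: residue = g(a) at a = 2/5 + (1/5)*sqrt(39), which is (185/468)*sqrt(39).
List the singular points by increasing real part (a conjugate pair: the negative imaginary part first).


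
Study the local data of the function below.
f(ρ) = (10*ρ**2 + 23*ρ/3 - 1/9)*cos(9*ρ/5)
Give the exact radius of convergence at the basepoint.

The factor cos(9*ρ/5) is entire and contributes no finite singular point.
The polynomial part has no poles.
No finite singular points: the Taylor series at 0 converges everywhere.

The radius of convergence is infinite.


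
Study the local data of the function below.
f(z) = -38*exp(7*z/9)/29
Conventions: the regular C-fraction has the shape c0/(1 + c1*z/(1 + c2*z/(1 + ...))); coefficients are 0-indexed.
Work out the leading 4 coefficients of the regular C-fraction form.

Taylor coefficients (expand at 0): a_0 = -38/29, a_1 = -266/261, a_2 = -931/2349, a_3 = -6517/63423.
c0 = a_0 = -38/29. Peel one level at a time: if S = 1 + c*z/S' with S'(0) = 1, then c is the z-coefficient of S and S' = c*z/(S - 1).
S_1 = c0/f = 1 + (-7/9)*z + (49/162)*z^2 + ...; c1 = -7/9.
S_2 = c1*z/(S_1 - 1) = 1 + (7/18)*z + (49/972)*z^2 + ...; c2 = 7/18.
S_3 = c2*z/(S_2 - 1) = 1 + (-7/54)*z + ...; c3 = -7/54.

The regular C-fraction coefficients are [-38/29, -7/9, 7/18, -7/54].


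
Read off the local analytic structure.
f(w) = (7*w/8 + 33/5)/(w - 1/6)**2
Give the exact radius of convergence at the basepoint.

Denominator factor (w - 1/6)^2: pole of order 2 at 1/6, modulus 1/6.
The radius of convergence is the smallest modulus among the singular points: 1/6.

The radius of convergence is 1/6.


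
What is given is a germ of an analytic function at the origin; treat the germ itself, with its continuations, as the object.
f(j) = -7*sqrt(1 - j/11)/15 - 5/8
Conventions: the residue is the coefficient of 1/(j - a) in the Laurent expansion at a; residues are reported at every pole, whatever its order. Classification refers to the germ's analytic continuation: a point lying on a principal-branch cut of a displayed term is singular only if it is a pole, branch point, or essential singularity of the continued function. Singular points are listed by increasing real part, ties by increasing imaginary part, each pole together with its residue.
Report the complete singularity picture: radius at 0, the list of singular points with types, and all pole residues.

Branch term (-7/15)*sqrt(1 - j/(11)): its argument vanishes at j = 11, a square-root branch point, modulus 11.
The radius of convergence is the smallest modulus among the singular points: 11.

Radius of convergence at 0: 11.
At 11: an algebraic (square-root) branch point.


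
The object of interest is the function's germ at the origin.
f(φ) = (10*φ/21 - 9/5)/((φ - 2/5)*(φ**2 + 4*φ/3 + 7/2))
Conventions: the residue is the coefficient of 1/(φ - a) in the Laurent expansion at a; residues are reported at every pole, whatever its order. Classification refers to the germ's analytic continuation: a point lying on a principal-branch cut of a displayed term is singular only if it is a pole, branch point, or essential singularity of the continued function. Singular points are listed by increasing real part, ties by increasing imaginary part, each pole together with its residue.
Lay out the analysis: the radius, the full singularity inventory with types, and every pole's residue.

Radius of convergence at 0: 2/5.
At (-2/3) - ((1/6)*sqrt(110))*i: a pole of order 1; residue (845/4403) + ((5849/242165)*sqrt(110))*i.
At (-2/3) + ((1/6)*sqrt(110))*i: a pole of order 1; residue (845/4403) - ((5849/242165)*sqrt(110))*i.
At 2/5: a pole of order 1; residue -1690/4403.


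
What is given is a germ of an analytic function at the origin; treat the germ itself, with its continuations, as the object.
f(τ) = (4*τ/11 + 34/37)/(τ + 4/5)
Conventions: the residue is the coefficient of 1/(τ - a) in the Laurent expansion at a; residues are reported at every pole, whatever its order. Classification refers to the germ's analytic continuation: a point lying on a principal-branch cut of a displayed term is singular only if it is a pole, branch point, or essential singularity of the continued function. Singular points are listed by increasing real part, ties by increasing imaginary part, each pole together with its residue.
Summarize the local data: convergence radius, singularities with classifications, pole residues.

Denominator factor (τ + 4/5): pole of order 1 at -4/5, modulus 4/5.
The radius of convergence is the smallest modulus among the singular points: 4/5.
At the order-1 pole -4/5 set g(τ) = (τ - (-4/5))*f(τ) = 4*τ/11 + 34/37.
Simple pole: residue = g(a) at a = -4/5, which is 1278/2035.

Radius of convergence at 0: 4/5.
At -4/5: a pole of order 1; residue 1278/2035.


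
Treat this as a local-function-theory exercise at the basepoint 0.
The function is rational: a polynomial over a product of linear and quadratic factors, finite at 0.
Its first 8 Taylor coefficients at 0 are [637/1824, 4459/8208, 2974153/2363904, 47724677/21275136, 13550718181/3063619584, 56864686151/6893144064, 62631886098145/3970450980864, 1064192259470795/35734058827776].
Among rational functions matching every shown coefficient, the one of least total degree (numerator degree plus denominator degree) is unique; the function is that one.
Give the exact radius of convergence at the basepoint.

No rational of total degree below 3 reproduces all 8 coefficients; solving the [0/3] Pade equations on them gives f(k) = 13/(38*(k - 12/7)*(k**2 + 5*k/9 - 4/7)), whose expansion matches every shown term.
Denominator factor (k**2 + 5*k/9 - 4/7): discriminant 1471/567, real irrational roots -5/18 + (1/126)*sqrt(10297) and -5/18 - (1/126)*sqrt(10297); poles of order 1, moduli -5/18 + (1/126)*sqrt(10297) and 5/18 + (1/126)*sqrt(10297).
Denominator factor (k - 12/7): pole of order 1 at 12/7, modulus 12/7.
The radius of convergence is the smallest modulus among the singular points: -5/18 + (1/126)*sqrt(10297).

The radius of convergence is -5/18 + (1/126)*sqrt(10297).


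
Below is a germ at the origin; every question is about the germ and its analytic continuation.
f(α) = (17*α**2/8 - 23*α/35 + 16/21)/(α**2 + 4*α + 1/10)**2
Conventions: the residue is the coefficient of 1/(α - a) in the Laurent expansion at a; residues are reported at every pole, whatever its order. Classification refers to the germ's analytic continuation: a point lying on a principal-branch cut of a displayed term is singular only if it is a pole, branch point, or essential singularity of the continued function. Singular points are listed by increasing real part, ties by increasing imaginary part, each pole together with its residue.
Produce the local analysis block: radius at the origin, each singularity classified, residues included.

Radius of convergence at 0: 2 - (1/10)*sqrt(390).
At -2 - (1/10)*sqrt(390): a pole of order 2; residue (3845/1022112)*sqrt(390).
At -2 + (1/10)*sqrt(390): a pole of order 2; residue -(3845/1022112)*sqrt(390).

Denominator factor (α**2 + 4*α + 1/10)^2: discriminant 78/5, real irrational roots -2 + (1/10)*sqrt(390) and -2 - (1/10)*sqrt(390); poles of order 2, moduli 2 - (1/10)*sqrt(390) and 2 + (1/10)*sqrt(390).
The radius of convergence is the smallest modulus among the singular points: 2 - (1/10)*sqrt(390).
The factor α**2 + 4*α + 1/10 splits as (α - a)(α - a') with a = -2 - (1/10)*sqrt(390), a' = -2 + (1/10)*sqrt(390). At the order-2 pole a set g(α) = (α - a)^2*f(α) = [17*α**2/8 - 23*α/35 + 16/21] / (α - a')^2.
Order-2 pole: residue = g'(a); g'(-2 - (1/10)*sqrt(390)) = (3845/1022112)*sqrt(390), so the residue is (3845/1022112)*sqrt(390).
The factor α**2 + 4*α + 1/10 splits as (α - a)(α - a') with a = -2 + (1/10)*sqrt(390), a' = -2 - (1/10)*sqrt(390). At the order-2 pole a set g(α) = (α - a)^2*f(α) = [17*α**2/8 - 23*α/35 + 16/21] / (α - a')^2.
Order-2 pole: residue = g'(a); g'(-2 + (1/10)*sqrt(390)) = -(3845/1022112)*sqrt(390), so the residue is -(3845/1022112)*sqrt(390).
List the singular points by increasing real part (a conjugate pair: the negative imaginary part first).


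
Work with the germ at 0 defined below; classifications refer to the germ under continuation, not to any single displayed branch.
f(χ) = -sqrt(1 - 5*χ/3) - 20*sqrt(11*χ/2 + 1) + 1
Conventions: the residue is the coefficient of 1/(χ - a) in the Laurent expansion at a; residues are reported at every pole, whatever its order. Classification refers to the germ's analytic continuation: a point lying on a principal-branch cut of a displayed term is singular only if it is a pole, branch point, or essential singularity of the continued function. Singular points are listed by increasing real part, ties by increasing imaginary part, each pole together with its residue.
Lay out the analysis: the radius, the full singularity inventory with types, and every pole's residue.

Radius of convergence at 0: 2/11.
At -2/11: an algebraic (square-root) branch point.
At 3/5: an algebraic (square-root) branch point.

Branch term (-20)*sqrt(1 - χ/(-2/11)): its argument vanishes at χ = -2/11, a square-root branch point, modulus 2/11.
Branch term (-1)*sqrt(1 - χ/(3/5)): its argument vanishes at χ = 3/5, a square-root branch point, modulus 3/5.
The radius of convergence is the smallest modulus among the singular points: 2/11.
List the singular points by increasing real part (a conjugate pair: the negative imaginary part first).


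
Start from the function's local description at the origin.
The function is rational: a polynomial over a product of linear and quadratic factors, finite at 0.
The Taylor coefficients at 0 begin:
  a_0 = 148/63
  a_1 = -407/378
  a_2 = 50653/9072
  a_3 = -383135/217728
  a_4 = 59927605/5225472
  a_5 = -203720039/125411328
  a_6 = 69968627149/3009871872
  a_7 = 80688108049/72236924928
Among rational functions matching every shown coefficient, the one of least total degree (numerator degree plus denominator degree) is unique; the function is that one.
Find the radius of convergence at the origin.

The radius of convergence is -7/16 + (1/16)*sqrt(305).

No rational of total degree below 3 reproduces all 8 coefficients; solving the [0/3] Pade equations on them gives f(τ) = -37/(21*(τ + 3/4)*(τ**2 + 7*τ/8 - 1)), whose expansion matches every shown term.
Denominator factor (τ + 3/4): pole of order 1 at -3/4, modulus 3/4.
Denominator factor (τ**2 + 7*τ/8 - 1): discriminant 305/64, real irrational roots -7/16 + (1/16)*sqrt(305) and -7/16 - (1/16)*sqrt(305); poles of order 1, moduli -7/16 + (1/16)*sqrt(305) and 7/16 + (1/16)*sqrt(305).
The radius of convergence is the smallest modulus among the singular points: -7/16 + (1/16)*sqrt(305).


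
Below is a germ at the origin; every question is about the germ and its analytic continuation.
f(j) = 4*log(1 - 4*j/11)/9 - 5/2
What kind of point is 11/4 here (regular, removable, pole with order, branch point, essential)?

The term (4/9)*log(1 - j/(11/4)) has argument 1 - 11/4/(11/4) = 0 at 11/4: a logarithmic (infinitely-sheeted) branch point; the remaining terms are analytic or single-valued there.

The point is a logarithmic branch point.


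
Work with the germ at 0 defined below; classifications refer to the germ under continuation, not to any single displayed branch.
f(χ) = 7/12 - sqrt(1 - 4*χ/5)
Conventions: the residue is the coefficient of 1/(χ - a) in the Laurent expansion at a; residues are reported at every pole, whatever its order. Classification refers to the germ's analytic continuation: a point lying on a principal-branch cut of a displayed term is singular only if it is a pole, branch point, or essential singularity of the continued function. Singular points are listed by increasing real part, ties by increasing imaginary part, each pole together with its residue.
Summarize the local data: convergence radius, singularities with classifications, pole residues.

Branch term (-1)*sqrt(1 - χ/(5/4)): its argument vanishes at χ = 5/4, a square-root branch point, modulus 5/4.
The radius of convergence is the smallest modulus among the singular points: 5/4.

Radius of convergence at 0: 5/4.
At 5/4: an algebraic (square-root) branch point.


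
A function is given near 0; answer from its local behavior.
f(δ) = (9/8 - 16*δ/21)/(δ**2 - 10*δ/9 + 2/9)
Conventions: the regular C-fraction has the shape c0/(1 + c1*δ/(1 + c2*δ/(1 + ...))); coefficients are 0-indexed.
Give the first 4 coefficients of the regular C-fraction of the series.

The regular C-fraction coefficients are [81/16, -817/189, 112337/308826, -1701/1634].

Taylor coefficients (expand at 0): a_0 = 81/16, a_1 = 2451/112, a_2 = 19407/224, a_3 = 2343/7.
c0 = a_0 = 81/16. Peel one level at a time: if S = 1 + c*δ/S' with S'(0) = 1, then c is the δ-coefficient of S and S' = c*δ/(S - 1).
S_1 = c0/f = 1 + (-817/189)*δ + (112337/71442)*δ^2 + ...; c1 = -817/189.
S_2 = c1*δ/(S_1 - 1) = 1 + (112337/308826)*δ + (1011033/2669956)*δ^2 + ...; c2 = 112337/308826.
S_3 = c2*δ/(S_2 - 1) = 1 + (-1701/1634)*δ + ...; c3 = -1701/1634.


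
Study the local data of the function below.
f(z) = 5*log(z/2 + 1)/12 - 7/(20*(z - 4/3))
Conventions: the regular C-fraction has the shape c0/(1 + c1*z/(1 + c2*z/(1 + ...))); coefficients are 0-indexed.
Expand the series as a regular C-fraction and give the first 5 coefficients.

The regular C-fraction coefficients are [21/80, -389/252, 32050/24507, 198681/997396, -2439419/6064501].

Taylor coefficients (expand at 0): a_0 = 21/80, a_1 = 389/960, a_2 = 367/3840, a_3 = 5903/46080, a_4 = 4703/61440.
c0 = a_0 = 21/80. Peel one level at a time: if S = 1 + c*z/S' with S'(0) = 1, then c is the z-coefficient of S and S' = c*z/(S - 1).
S_1 = c0/f = 1 + (-389/252)*z + (16025/7938)*z^2 + ...; c1 = -389/252.
S_2 = c1*z/(S_1 - 1) = 1 + (32050/24507)*z + (-236525/907926)*z^2 + ...; c2 = 32050/24507.
S_3 = c2*z/(S_2 - 1) = 1 + (198681/997396)*z + (131691/1643524)*z^2 + ...; c3 = 198681/997396.
S_4 = c3*z/(S_3 - 1) = 1 + (-2439419/6064501)*z + ...; c4 = -2439419/6064501.


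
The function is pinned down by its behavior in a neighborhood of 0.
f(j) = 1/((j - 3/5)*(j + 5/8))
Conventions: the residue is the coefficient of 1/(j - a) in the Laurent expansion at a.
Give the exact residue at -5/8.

At the order-1 pole -5/8 set g(j) = (j - (-5/8))*f(j) = 1/(j - 3/5).
Simple pole: residue = g(a) at a = -5/8, which is -40/49.

The residue is -40/49.


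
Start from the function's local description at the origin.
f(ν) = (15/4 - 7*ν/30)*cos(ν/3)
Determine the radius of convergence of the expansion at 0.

The radius of convergence is infinite.

The factor cos(ν/3) is entire and contributes no finite singular point.
The polynomial part has no poles.
No finite singular points: the Taylor series at 0 converges everywhere.


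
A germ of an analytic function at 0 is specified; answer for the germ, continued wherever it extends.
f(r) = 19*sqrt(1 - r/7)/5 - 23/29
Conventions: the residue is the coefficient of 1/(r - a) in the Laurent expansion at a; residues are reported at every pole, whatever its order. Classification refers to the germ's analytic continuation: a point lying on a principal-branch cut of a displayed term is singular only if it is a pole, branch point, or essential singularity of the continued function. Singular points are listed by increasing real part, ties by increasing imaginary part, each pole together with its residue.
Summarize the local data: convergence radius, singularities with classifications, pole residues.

Branch term (19/5)*sqrt(1 - r/(7)): its argument vanishes at r = 7, a square-root branch point, modulus 7.
The radius of convergence is the smallest modulus among the singular points: 7.

Radius of convergence at 0: 7.
At 7: an algebraic (square-root) branch point.


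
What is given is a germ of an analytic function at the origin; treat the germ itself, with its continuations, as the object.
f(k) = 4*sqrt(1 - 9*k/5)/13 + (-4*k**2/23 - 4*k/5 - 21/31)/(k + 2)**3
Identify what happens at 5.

Denominator factors: k + 2 = 7 at k = 5 — none vanishes.
Branch term sqrt(1 - k/(5/9)): argument at 5 is -8, nonzero, so 5 is not its branch point (a point on a principal cut is still regular for the continued germ).
So the germ continues analytically to 5.

The point is a regular point.


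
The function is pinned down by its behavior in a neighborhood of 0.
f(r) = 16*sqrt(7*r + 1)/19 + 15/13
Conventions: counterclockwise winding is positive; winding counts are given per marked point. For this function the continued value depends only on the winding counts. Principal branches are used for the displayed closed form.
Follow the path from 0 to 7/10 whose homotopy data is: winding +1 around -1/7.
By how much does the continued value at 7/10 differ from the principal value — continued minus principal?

The rational part is single-valued and drops out of the difference; each branch term changes only by its own monodromy.
(16/19)*sqrt(1 - r/(-1/7)): winding +1 is odd, the square root flips sign, contributing -2*(16/19)*sqrt(1 - (7/10)/(-1/7)) = -2*(16/19)*sqrt(59/10) = -(16/95)*sqrt(590).
Summing the contributions at r = 7/10 gives -(16/95)*sqrt(590).

Continued minus principal equals -(16/95)*sqrt(590).


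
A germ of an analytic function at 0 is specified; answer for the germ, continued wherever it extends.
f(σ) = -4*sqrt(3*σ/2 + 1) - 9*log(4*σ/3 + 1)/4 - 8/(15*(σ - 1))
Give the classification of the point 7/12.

The point is a regular point.

Denominator factors: σ - 1 = -5/12 at σ = 7/12 — none vanishes.
Branch term sqrt(1 - σ/(-2/3)): argument at 7/12 is 15/8, nonzero, so 7/12 is not its branch point (a point on a principal cut is still regular for the continued germ).
Branch term log(1 - σ/(-3/4)): argument at 7/12 is 16/9, nonzero, so 7/12 is not its branch point (a point on a principal cut is still regular for the continued germ).
So the germ continues analytically to 7/12.


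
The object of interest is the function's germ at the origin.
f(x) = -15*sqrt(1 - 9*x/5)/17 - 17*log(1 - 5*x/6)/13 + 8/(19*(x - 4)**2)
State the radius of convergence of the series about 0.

The radius of convergence is 5/9.

Denominator factor (x - 4)^2: pole of order 2 at 4, modulus 4.
Branch term (-17/13)*log(1 - x/(6/5)): its argument vanishes at x = 6/5, a logarithmic branch point, modulus 6/5.
Branch term (-15/17)*sqrt(1 - x/(5/9)): its argument vanishes at x = 5/9, a square-root branch point, modulus 5/9.
The radius of convergence is the smallest modulus among the singular points: 5/9.
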